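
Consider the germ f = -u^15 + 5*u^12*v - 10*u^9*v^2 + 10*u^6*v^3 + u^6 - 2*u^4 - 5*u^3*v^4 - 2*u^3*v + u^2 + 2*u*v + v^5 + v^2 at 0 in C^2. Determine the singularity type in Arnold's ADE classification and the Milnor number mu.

The Hessian of f at 0 is [[2, 2], [2, 2]] with rank 1, so corank 1. A Groebner basis of the Jacobian ideal J(f) in C{u,v} is {u + v^3 + v, u^2 - v^2, u*v + v^2}; counting standard monomials gives mu = 4. Corank 1: A-series; mu = 4 gives A_4.

Type A_{4}, Milnor number mu = 4.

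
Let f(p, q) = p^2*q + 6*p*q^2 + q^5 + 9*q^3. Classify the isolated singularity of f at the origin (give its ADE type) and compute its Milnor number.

Type D_6, Milnor number mu = 6.

The Hessian of f at 0 is [[0, 0], [0, 0]] with rank 0, so corank 2. A Groebner basis of the Jacobian ideal J(f) in C{p,q} is {p^2/5 + q^4 - 9*q^2/5, p^3 + 27*q^3, p*q + 3*q^2}; counting standard monomials gives mu = 6. Corank 2; j^3 = q*(p + 3*q)^2 has shape L^2 M (L != M), so D-series; mu = 6 gives D_6.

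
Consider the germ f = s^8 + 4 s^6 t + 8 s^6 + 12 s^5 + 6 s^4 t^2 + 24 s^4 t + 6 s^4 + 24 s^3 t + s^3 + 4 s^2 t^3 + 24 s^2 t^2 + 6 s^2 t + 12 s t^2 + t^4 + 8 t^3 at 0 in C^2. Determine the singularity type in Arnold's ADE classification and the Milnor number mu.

Type E_{6}, Milnor number mu = 6.

The Hessian of f at 0 is [[0, 0], [0, 0]] with rank 0, so corank 2. A Groebner basis of the Jacobian ideal J(f) in C{s,t} is {s^3 + 3*s^2/4 + 3*s*t + 3*t^2, s^2*t - s^2/4 - s*t - t^2, s^2/16 + s*t^2 + s*t/4 + t^2/4, t^3}; counting standard monomials gives mu = 6. Corank 2; j^3 = (s + 2*t)^3 is a perfect cube, so E-series; the 4-jet and mu = 6 give E_6.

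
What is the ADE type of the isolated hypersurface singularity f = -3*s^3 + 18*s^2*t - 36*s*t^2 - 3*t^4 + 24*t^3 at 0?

E6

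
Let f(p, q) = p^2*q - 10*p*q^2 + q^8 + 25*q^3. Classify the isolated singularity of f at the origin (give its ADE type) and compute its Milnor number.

Type D9, Milnor number mu = 9.

The Hessian of f at 0 is [[0, 0], [0, 0]] with rank 0, so corank 2. A Groebner basis of the Jacobian ideal J(f) in C{p,q} is {p^2/8 + q^7 - 25*q^2/8, p^3 - 125*q^3, p*q - 5*q^2}; counting standard monomials gives mu = 9. Corank 2; j^3 = q*(p - 5*q)^2 has shape L^2 M (L != M), so D-series; mu = 9 gives D_9.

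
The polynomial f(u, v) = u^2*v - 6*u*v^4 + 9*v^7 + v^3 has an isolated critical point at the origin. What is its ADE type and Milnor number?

Type D_{4}, Milnor number mu = 4.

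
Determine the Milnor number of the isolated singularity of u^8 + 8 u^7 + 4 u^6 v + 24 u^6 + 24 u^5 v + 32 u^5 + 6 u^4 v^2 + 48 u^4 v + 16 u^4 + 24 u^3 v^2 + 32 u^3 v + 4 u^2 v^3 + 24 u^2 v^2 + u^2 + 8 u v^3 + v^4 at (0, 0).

The Hessian of f at 0 has rank 1. Corank 1: A-series; mu = 3 gives A_3.

3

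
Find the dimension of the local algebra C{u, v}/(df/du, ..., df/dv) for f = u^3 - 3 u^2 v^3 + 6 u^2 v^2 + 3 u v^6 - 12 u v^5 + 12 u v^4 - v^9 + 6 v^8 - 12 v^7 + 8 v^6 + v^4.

6

The Hessian of f at 0 is [[0, 0], [0, 0]] with rank 0, so corank 2. A Groebner basis of the Jacobian ideal J(f) in C{u,v} is {u^3, u^2*v, u^2/4 + u*v^2, v^3}; counting standard monomials gives mu = 6. Corank 2; j^3 = u^3 is a perfect cube, so E-series; the 4-jet and mu = 6 give E_6.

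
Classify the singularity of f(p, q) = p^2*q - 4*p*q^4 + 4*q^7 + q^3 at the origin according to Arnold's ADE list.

D_{4}

The Hessian of f at 0 is [[0, 0], [0, 0]] with rank 0, so corank 2. A Groebner basis of the Jacobian ideal J(f) in C{p,q} is {q^3, p^2 + 3*q^2, p*q}; counting standard monomials gives mu = 4. Corank 2; j^3 = q*(p^2 + q^2) splits into three distinct lines over C (the quadratic factor has nonzero discriminant), so D_4.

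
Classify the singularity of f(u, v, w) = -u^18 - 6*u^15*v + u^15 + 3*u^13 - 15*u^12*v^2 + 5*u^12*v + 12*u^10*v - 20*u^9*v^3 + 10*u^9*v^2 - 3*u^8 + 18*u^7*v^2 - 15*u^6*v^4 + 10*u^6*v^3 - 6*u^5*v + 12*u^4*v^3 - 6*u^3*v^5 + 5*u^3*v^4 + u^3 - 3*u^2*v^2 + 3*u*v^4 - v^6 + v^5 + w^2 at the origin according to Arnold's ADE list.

E8

The Hessian of f at 0 has rank 1. Corank 2; j^3 = u^3 is a perfect cube, so E-series; the 5-jet and mu = 8 give E_8.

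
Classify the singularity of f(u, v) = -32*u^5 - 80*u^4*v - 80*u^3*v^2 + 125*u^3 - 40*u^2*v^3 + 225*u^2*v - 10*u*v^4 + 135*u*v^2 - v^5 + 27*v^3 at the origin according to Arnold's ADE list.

The Hessian of f at 0 is [[0, 0], [0, 0]] with rank 0, so corank 2. A Groebner basis of the Jacobian ideal J(f) in C{u,v} is {v^5, u*v^3 + 23*v^4/40, u^2 + 6*u*v/5 + 9*v^2/25}; counting standard monomials gives mu = 8. Corank 2; j^3 = (5*u + 3*v)^3 is a perfect cube, so E-series; the 5-jet and mu = 8 give E_8.

E_8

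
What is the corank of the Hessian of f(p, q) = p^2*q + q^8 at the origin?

The Hessian at 0 is [[0, 0], [0, 0]] of rank 0; hence corank 2.

2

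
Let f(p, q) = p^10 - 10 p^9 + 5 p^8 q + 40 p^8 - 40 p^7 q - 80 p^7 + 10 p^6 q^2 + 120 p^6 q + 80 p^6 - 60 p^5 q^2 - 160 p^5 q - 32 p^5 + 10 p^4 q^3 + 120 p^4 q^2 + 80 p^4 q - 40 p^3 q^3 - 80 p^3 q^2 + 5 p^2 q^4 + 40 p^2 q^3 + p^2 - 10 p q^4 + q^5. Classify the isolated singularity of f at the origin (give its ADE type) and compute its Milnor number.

Type A4, Milnor number mu = 4.

The Hessian of f at 0 has rank 1. Corank 1: A-series; mu = 4 gives A_4.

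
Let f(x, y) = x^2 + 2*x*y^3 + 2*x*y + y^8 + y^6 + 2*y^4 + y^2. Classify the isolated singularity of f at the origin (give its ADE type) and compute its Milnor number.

The Hessian of f at 0 has rank 1. Corank 1: A-series; mu = 7 gives A_7.

Type A7, Milnor number mu = 7.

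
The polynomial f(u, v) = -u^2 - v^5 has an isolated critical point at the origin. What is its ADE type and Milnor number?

Type A4, Milnor number mu = 4.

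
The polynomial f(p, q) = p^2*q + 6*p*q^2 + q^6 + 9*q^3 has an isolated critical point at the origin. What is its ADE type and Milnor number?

Type D7, Milnor number mu = 7.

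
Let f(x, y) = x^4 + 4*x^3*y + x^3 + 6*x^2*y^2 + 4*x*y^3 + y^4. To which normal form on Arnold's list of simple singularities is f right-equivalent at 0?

E6

The Hessian of f at 0 has rank 0. Corank 2; j^3 = x^3 is a perfect cube, so E-series; the 4-jet and mu = 6 give E_6.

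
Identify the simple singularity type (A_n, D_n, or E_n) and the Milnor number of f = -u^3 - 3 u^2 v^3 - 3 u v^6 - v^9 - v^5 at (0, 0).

The Hessian of f at 0 has rank 0. Corank 2; j^3 = -u^3 is a perfect cube, so E-series; the 5-jet and mu = 8 give E_8.

Type E_{8}, Milnor number mu = 8.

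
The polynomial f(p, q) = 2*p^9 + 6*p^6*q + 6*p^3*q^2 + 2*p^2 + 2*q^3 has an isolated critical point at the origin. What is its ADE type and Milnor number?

The Hessian of f at 0 has rank 1. Corank 1: A-series; mu = 2 gives A_2.

Type A2, Milnor number mu = 2.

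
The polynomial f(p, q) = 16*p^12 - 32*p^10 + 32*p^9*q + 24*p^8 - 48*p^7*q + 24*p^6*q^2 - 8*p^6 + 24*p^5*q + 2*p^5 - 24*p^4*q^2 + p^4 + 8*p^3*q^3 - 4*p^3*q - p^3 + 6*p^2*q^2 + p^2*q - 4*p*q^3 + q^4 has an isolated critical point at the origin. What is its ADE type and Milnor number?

Type D5, Milnor number mu = 5.

The Hessian of f at 0 has rank 0. Corank 2; j^3 = -p^2*(p - q) has shape L^2 M (L != M), so D-series; mu = 5 gives D_5.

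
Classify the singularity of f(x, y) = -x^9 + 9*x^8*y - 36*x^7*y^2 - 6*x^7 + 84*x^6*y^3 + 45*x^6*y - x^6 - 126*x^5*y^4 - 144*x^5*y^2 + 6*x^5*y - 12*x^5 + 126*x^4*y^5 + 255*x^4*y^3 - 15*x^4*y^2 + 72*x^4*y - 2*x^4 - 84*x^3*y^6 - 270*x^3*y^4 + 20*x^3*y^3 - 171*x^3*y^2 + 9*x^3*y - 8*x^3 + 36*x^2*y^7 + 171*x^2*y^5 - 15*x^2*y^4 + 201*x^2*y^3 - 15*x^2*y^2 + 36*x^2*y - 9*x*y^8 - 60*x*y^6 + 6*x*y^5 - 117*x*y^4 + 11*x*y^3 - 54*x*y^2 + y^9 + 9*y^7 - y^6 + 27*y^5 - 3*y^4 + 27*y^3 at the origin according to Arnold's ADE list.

E7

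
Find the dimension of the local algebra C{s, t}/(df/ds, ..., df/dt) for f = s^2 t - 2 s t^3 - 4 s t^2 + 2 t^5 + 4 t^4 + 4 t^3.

6

The Hessian of f at 0 is [[0, 0], [0, 0]] with rank 0, so corank 2. A Groebner basis of the Jacobian ideal J(f) in C{s,t} is {s^3 + 3*s^2 - 20*s*t + 28*t^2, s^2*t + s^2 - 8*s*t + 12*t^2, s^2/4 + s*t^2 - 3*s*t + 5*t^2, -s*t + t^3 + 2*t^2}; counting standard monomials gives mu = 6. Corank 2; j^3 = t*(s - 2*t)^2 has shape L^2 M (L != M), so D-series; mu = 6 gives D_6.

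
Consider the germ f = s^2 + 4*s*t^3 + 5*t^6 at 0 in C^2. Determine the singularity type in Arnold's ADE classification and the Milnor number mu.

Type A_5, Milnor number mu = 5.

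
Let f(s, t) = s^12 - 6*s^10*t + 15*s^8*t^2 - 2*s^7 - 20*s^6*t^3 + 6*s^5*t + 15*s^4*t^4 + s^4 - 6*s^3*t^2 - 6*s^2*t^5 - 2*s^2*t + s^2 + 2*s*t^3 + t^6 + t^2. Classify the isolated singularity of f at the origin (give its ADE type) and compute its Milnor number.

Type A_1, Milnor number mu = 1.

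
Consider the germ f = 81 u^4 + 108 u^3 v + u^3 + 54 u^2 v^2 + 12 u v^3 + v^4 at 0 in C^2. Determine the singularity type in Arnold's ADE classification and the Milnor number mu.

Type E_{6}, Milnor number mu = 6.

The Hessian of f at 0 has rank 0. Corank 2; j^3 = u^3 is a perfect cube, so E-series; the 4-jet and mu = 6 give E_6.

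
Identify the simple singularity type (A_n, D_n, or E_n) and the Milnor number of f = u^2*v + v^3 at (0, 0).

Type D4, Milnor number mu = 4.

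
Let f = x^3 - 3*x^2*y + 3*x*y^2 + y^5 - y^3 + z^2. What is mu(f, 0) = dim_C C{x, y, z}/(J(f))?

The Hessian of f at 0 is [[0, 0, 0], [0, 0, 0], [0, 0, 2]] with rank 1, so corank 2. A Groebner basis of the Jacobian ideal J(f) in C{x,y,z} is {y^4, x^2 - 2*x*y + y^2, z}; counting standard monomials gives mu = 8. Corank 2; j^3 = (x - y)^3 is a perfect cube, so E-series; the 5-jet and mu = 8 give E_8.

8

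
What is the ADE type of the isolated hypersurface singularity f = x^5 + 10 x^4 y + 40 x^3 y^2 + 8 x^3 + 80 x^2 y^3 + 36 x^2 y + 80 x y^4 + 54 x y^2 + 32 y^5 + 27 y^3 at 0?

The Hessian of f at 0 has rank 0. Corank 2; j^3 = (2*x + 3*y)^3 is a perfect cube, so E-series; the 5-jet and mu = 8 give E_8.

E8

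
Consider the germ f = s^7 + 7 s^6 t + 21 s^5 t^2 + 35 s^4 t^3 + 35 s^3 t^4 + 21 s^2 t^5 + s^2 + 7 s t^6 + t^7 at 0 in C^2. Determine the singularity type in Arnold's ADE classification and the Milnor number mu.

The Hessian of f at 0 is [[2, 0], [0, 0]] with rank 1, so corank 1. A Groebner basis of the Jacobian ideal J(f) in C{s,t} is {t^6, s}; counting standard monomials gives mu = 6. Corank 1: A-series; mu = 6 gives A_6.

Type A_{6}, Milnor number mu = 6.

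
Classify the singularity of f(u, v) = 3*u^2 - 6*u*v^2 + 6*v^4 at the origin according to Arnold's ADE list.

A_3

The Hessian of f at 0 has rank 1. Corank 1: A-series; mu = 3 gives A_3.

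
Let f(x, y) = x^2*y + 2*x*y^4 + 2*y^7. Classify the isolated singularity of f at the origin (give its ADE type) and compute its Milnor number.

Type D_{8}, Milnor number mu = 8.

The Hessian of f at 0 has rank 0. Corank 2; j^3 = x^2*y has shape L^2 M (L != M), so D-series; mu = 8 gives D_8.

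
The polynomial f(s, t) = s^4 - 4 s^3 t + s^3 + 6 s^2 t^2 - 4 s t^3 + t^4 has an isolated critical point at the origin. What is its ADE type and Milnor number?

The Hessian of f at 0 has rank 0. Corank 2; j^3 = s^3 is a perfect cube, so E-series; the 4-jet and mu = 6 give E_6.

Type E_6, Milnor number mu = 6.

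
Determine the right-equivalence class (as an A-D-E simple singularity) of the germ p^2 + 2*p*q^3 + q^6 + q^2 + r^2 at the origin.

A1

The Hessian of f at 0 is [[2, 0, 0], [0, 2, 0], [0, 0, 2]] with rank 3, so corank 0. A Groebner basis of the Jacobian ideal J(f) in C{p,q,r} is {p, q, r}; counting standard monomials gives mu = 1. Corank 0: nondegenerate Morse point, so A_1.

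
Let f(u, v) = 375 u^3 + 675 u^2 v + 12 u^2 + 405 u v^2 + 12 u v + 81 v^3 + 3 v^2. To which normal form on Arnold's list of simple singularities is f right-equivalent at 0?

The Hessian of f at 0 has rank 1. Corank 1: A-series; mu = 2 gives A_2.

A2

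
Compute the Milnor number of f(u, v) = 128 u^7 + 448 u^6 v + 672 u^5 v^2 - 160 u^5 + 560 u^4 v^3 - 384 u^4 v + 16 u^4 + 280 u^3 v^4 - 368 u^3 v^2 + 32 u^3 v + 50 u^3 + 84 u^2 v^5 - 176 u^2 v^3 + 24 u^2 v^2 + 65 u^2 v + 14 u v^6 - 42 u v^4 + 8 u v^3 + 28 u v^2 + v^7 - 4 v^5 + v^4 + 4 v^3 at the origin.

The Hessian of f at 0 has rank 0. Corank 2; j^3 = (2*u + v)*(5*u + 2*v)^2 has shape L^2 M (L != M), so D-series; mu = 5 gives D_5.

5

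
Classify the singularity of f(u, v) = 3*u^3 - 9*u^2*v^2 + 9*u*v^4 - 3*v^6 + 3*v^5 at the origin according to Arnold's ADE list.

The Hessian of f at 0 has rank 0. Corank 2; j^3 = 3*u^3 is a perfect cube, so E-series; the 5-jet and mu = 8 give E_8.

E_{8}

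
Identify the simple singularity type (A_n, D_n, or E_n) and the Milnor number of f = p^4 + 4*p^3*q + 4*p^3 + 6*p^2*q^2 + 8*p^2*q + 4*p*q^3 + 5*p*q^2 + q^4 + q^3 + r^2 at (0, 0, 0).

Type D_{5}, Milnor number mu = 5.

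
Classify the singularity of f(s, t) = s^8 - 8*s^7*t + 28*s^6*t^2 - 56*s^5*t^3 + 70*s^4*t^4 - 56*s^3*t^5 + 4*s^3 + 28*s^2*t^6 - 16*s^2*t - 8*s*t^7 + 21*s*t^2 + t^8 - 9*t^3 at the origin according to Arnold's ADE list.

D_9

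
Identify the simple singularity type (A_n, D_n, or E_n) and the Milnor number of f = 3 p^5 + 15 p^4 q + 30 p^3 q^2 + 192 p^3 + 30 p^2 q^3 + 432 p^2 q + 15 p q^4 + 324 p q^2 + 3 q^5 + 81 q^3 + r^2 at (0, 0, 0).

Type E8, Milnor number mu = 8.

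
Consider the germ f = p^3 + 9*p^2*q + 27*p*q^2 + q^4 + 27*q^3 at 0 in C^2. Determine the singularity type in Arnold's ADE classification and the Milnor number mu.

Type E_{6}, Milnor number mu = 6.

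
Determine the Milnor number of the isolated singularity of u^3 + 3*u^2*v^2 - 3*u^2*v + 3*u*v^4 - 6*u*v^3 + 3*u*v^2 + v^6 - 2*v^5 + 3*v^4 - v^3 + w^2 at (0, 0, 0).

8

The Hessian of f at 0 is [[0, 0, 0], [0, 0, 0], [0, 0, 2]] with rank 1, so corank 2. A Groebner basis of the Jacobian ideal J(f) in C{u,v,w} is {v^4, u^3 - 3*u^2*v - 3*u^2/2 + 3*u*v + 2*v^3 - 3*v^2/2, u^2/2 + u*v^2 - u*v - v^3 + v^2/2, w}; counting standard monomials gives mu = 8. Corank 2; j^3 = (u - v)^3 is a perfect cube, so E-series; the 5-jet and mu = 8 give E_8.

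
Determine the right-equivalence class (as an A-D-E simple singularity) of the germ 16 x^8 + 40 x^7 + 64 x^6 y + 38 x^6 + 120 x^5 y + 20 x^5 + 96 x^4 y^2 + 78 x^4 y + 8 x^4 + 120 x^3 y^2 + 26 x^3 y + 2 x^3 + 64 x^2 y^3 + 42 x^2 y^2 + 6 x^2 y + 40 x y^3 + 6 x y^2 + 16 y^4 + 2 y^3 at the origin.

E7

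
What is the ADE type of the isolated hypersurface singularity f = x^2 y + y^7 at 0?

D_8

The Hessian of f at 0 has rank 0. Corank 2; j^3 = x^2*y has shape L^2 M (L != M), so D-series; mu = 8 gives D_8.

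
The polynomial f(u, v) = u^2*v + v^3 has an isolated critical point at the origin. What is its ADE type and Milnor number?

Type D_{4}, Milnor number mu = 4.

The Hessian of f at 0 has rank 0. Corank 2; j^3 = v*(u^2 + v^2) splits into three distinct lines over C (the quadratic factor has nonzero discriminant), so D_4.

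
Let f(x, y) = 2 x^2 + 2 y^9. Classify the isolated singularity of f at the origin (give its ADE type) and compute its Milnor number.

The Hessian of f at 0 has rank 1. Corank 1: A-series; mu = 8 gives A_8.

Type A_{8}, Milnor number mu = 8.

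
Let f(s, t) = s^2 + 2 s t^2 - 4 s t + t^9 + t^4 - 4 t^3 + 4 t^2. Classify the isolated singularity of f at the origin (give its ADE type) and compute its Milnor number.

Type A_8, Milnor number mu = 8.

The Hessian of f at 0 has rank 1. Corank 1: A-series; mu = 8 gives A_8.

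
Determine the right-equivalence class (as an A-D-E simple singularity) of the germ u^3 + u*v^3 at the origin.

The Hessian of f at 0 has rank 0. Corank 2; j^3 = u^3 is a perfect cube, so E-series; the 4-jet and mu = 7 give E_7.

E_{7}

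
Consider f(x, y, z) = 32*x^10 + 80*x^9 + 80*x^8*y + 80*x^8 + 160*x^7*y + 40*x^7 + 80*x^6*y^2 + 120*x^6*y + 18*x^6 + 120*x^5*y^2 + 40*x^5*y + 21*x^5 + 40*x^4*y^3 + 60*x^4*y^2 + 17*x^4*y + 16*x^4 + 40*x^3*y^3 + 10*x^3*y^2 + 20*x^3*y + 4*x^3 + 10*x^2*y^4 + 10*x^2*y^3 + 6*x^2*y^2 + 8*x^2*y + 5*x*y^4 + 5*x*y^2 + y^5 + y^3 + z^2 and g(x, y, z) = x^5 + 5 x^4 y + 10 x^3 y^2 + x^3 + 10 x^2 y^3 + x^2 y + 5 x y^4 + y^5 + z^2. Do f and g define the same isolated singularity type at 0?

Yes.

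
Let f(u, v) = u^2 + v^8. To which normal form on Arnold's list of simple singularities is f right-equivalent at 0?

A_7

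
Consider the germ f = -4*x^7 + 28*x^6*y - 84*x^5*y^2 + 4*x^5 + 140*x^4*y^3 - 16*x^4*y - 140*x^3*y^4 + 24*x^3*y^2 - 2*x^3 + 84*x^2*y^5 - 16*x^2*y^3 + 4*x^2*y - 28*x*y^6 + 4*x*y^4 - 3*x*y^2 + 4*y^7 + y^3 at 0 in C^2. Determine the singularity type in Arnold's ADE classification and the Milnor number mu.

The Hessian of f at 0 has rank 0. Corank 2; j^3 = -(x - y)*(2*x^2 - 2*x*y + y^2) splits into three distinct lines over C (the quadratic factor has nonzero discriminant), so D_4.

Type D_4, Milnor number mu = 4.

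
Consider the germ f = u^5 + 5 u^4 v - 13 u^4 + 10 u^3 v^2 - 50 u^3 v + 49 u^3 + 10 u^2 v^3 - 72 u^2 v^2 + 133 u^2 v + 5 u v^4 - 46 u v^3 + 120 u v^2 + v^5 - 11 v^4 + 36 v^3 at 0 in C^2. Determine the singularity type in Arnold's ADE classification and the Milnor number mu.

The Hessian of f at 0 has rank 0. Corank 2; j^3 = (u + v)*(7*u + 6*v)^2 has shape L^2 M (L != M), so D-series; mu = 5 gives D_5.

Type D5, Milnor number mu = 5.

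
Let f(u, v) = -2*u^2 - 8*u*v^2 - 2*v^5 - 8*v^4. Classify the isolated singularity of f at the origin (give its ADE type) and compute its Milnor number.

Type A4, Milnor number mu = 4.

The Hessian of f at 0 has rank 1. Corank 1: A-series; mu = 4 gives A_4.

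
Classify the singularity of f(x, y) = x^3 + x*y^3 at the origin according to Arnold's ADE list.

E7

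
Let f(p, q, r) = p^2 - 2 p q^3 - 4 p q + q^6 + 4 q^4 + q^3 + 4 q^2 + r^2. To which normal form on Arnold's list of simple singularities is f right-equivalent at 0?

A2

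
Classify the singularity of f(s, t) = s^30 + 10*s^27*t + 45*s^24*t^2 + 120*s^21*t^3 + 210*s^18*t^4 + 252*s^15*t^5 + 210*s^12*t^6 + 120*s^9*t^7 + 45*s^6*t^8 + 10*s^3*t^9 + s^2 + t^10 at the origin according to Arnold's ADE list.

A_{9}

The Hessian of f at 0 is [[2, 0], [0, 0]] with rank 1, so corank 1. A Groebner basis of the Jacobian ideal J(f) in C{s,t} is {t^9, s}; counting standard monomials gives mu = 9. Corank 1: A-series; mu = 9 gives A_9.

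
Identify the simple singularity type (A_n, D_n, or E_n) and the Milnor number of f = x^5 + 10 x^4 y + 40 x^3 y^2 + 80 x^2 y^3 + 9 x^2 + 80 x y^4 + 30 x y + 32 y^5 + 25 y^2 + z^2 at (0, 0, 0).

The Hessian of f at 0 has rank 2. Corank 1: A-series; mu = 4 gives A_4.

Type A4, Milnor number mu = 4.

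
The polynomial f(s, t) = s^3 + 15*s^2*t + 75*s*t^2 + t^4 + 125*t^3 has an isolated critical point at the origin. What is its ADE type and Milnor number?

Type E_6, Milnor number mu = 6.

The Hessian of f at 0 is [[0, 0], [0, 0]] with rank 0, so corank 2. A Groebner basis of the Jacobian ideal J(f) in C{s,t} is {t^3, s^2 + 10*s*t + 25*t^2}; counting standard monomials gives mu = 6. Corank 2; j^3 = (s + 5*t)^3 is a perfect cube, so E-series; the 4-jet and mu = 6 give E_6.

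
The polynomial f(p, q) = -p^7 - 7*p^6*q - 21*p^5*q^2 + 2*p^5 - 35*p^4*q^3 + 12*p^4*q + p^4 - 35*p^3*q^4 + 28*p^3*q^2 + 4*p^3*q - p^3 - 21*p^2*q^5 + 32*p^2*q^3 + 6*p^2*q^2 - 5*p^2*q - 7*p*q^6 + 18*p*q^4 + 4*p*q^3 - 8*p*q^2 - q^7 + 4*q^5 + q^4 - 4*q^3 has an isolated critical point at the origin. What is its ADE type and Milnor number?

Type D_{5}, Milnor number mu = 5.

The Hessian of f at 0 has rank 0. Corank 2; j^3 = -(p + q)*(p + 2*q)^2 has shape L^2 M (L != M), so D-series; mu = 5 gives D_5.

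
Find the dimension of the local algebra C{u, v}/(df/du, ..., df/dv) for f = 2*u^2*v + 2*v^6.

7

The Hessian of f at 0 has rank 0. Corank 2; j^3 = 2*u^2*v has shape L^2 M (L != M), so D-series; mu = 7 gives D_7.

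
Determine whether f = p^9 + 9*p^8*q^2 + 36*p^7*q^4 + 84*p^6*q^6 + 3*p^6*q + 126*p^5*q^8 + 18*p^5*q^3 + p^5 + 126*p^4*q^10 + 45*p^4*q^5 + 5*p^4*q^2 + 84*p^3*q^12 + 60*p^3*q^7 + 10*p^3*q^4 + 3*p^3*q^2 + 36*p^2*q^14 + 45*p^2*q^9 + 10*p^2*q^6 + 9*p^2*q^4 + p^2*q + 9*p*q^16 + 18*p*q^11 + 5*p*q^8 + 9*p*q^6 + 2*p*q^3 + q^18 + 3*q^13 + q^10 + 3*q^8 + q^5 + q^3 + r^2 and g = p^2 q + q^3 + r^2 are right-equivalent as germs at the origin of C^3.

The Hessian of f at 0 has rank 1. Corank 2; j^3 = q*(p^2 + q^2) splits into three distinct lines over C (the quadratic factor has nonzero discriminant), so D_4. The Hessian of g at 0 has rank 1. Corank 2; j^3 = q*(p^2 + q^2) splits into three distinct lines over C (the quadratic factor has nonzero discriminant), so D_4. Both have type D_4, hence right-equivalent.

Yes.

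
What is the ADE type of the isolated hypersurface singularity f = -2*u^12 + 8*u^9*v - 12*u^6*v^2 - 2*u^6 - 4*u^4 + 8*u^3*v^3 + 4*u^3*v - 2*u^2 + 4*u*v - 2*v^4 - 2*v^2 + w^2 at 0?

The Hessian of f at 0 has rank 2. Corank 1: A-series; mu = 3 gives A_3.

A_3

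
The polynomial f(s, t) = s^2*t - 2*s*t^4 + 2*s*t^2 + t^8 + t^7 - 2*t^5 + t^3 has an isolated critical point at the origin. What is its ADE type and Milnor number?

Type D9, Milnor number mu = 9.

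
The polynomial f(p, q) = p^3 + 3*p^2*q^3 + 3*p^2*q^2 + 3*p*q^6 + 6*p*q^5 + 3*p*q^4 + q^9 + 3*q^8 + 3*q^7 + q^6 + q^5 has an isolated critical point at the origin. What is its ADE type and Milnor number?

The Hessian of f at 0 has rank 0. Corank 2; j^3 = p^3 is a perfect cube, so E-series; the 5-jet and mu = 8 give E_8.

Type E_8, Milnor number mu = 8.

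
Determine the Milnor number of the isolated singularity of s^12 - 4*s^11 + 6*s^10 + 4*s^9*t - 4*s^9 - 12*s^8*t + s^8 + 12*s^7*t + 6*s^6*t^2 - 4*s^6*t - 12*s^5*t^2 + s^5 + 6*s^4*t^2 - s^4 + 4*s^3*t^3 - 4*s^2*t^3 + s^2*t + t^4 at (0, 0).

The Hessian of f at 0 has rank 0. Corank 2; j^3 = s^2*t has shape L^2 M (L != M), so D-series; mu = 5 gives D_5.

5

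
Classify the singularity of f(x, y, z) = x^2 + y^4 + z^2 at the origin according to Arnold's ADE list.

A3

The Hessian of f at 0 has rank 2. Corank 1: A-series; mu = 3 gives A_3.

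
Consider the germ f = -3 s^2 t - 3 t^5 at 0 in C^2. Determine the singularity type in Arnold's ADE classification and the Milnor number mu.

Type D6, Milnor number mu = 6.

The Hessian of f at 0 is [[0, 0], [0, 0]] with rank 0, so corank 2. A Groebner basis of the Jacobian ideal J(f) in C{s,t} is {s^2/5 + t^4, s^3, s*t}; counting standard monomials gives mu = 6. Corank 2; j^3 = -3*s^2*t has shape L^2 M (L != M), so D-series; mu = 6 gives D_6.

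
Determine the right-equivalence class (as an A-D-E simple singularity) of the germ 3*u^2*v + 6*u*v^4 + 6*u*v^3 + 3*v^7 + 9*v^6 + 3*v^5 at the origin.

D_7

The Hessian of f at 0 has rank 0. Corank 2; j^3 = 3*u^2*v has shape L^2 M (L != M), so D-series; mu = 7 gives D_7.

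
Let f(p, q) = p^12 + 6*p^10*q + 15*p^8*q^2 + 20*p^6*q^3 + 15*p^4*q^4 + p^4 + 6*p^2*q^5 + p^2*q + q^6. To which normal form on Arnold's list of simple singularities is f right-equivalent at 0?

The Hessian of f at 0 is [[0, 0], [0, 0]] with rank 0, so corank 2. A Groebner basis of the Jacobian ideal J(f) in C{p,q} is {p^2/6 + q^5, p^3, p*q}; counting standard monomials gives mu = 7. Corank 2; j^3 = p^2*q has shape L^2 M (L != M), so D-series; mu = 7 gives D_7.

D_{7}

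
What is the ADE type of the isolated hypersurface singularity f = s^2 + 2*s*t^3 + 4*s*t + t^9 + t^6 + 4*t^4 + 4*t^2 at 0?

A_{8}

The Hessian of f at 0 has rank 1. Corank 1: A-series; mu = 8 gives A_8.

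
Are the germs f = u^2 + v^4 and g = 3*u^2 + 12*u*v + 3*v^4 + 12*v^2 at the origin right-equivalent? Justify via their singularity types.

Yes.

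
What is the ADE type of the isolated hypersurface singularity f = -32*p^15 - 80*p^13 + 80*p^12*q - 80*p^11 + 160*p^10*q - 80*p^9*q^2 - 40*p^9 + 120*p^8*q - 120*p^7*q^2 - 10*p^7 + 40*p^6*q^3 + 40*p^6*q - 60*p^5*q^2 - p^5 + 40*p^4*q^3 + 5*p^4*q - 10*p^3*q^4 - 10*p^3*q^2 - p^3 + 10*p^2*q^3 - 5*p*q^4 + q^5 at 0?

E_{8}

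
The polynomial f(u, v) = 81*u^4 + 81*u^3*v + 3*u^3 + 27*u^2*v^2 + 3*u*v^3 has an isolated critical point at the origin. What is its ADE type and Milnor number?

Type E_7, Milnor number mu = 7.

The Hessian of f at 0 is [[0, 0], [0, 0]] with rank 0, so corank 2. A Groebner basis of the Jacobian ideal J(f) in C{u,v} is {u^2/3 + v^4 + v^3/9, u^3, u^2*v - u^2/9 - v^3/27, 2*u^2/3 + u*v^2 + 2*v^3/9}; counting standard monomials gives mu = 7. Corank 2; j^3 = 3*u^3 is a perfect cube, so E-series; the 4-jet and mu = 7 give E_7.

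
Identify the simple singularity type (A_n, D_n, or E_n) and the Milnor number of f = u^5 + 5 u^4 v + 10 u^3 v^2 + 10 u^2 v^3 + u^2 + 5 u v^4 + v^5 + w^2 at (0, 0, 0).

The Hessian of f at 0 has rank 2. Corank 1: A-series; mu = 4 gives A_4.

Type A4, Milnor number mu = 4.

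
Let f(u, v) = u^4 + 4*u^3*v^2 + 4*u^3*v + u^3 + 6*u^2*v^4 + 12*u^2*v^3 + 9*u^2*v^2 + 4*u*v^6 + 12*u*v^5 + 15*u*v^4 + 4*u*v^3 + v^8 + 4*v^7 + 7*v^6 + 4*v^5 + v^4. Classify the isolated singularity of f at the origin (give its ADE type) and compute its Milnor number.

Type E6, Milnor number mu = 6.

The Hessian of f at 0 has rank 0. Corank 2; j^3 = u^3 is a perfect cube, so E-series; the 4-jet and mu = 6 give E_6.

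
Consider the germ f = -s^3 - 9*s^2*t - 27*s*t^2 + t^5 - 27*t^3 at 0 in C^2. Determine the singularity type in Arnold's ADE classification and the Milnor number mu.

Type E_8, Milnor number mu = 8.

The Hessian of f at 0 is [[0, 0], [0, 0]] with rank 0, so corank 2. A Groebner basis of the Jacobian ideal J(f) in C{s,t} is {t^4, s^2 + 6*s*t + 9*t^2}; counting standard monomials gives mu = 8. Corank 2; j^3 = -(s + 3*t)^3 is a perfect cube, so E-series; the 5-jet and mu = 8 give E_8.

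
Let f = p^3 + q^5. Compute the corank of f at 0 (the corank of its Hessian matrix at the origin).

The Hessian at 0 is [[0, 0], [0, 0]] of rank 0; hence corank 2.

2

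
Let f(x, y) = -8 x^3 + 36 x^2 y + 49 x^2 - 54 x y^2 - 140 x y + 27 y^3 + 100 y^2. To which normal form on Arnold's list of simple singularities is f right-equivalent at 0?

A2

The Hessian of f at 0 has rank 1. Corank 1: A-series; mu = 2 gives A_2.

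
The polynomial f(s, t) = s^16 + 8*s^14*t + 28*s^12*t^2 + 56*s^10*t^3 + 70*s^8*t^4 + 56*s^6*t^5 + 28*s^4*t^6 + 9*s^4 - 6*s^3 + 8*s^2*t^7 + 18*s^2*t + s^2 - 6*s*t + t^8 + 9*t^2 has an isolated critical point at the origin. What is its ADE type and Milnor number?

Type A_{7}, Milnor number mu = 7.

The Hessian of f at 0 is [[2, -6], [-6, 18]] with rank 1, so corank 1. A Groebner basis of the Jacobian ideal J(f) in C{s,t} is {s*t^3 - 2*s*t^2/3 + 5*s*t/81 - s/729 + t^3 - 4*t^2/27 + t/243, -14*s*t^2/27 + 14*s*t/243 - s/729 + t^4 + 2*t^3/3 - 11*t^2/81 + t/243, s^2 - s/3 + t}; counting standard monomials gives mu = 7. Corank 1: A-series; mu = 7 gives A_7.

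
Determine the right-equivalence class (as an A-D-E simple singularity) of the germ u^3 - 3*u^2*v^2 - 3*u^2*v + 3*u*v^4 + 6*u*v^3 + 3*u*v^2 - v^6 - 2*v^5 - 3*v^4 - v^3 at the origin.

E8

The Hessian of f at 0 has rank 0. Corank 2; j^3 = (u - v)^3 is a perfect cube, so E-series; the 5-jet and mu = 8 give E_8.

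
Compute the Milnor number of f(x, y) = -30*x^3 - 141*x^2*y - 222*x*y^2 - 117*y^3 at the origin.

The Hessian of f at 0 has rank 0. Corank 2; j^3 = -3*(2*x + 3*y)*(5*x^2 + 16*x*y + 13*y^2) splits into three distinct lines over C (the quadratic factor has nonzero discriminant), so D_4.

4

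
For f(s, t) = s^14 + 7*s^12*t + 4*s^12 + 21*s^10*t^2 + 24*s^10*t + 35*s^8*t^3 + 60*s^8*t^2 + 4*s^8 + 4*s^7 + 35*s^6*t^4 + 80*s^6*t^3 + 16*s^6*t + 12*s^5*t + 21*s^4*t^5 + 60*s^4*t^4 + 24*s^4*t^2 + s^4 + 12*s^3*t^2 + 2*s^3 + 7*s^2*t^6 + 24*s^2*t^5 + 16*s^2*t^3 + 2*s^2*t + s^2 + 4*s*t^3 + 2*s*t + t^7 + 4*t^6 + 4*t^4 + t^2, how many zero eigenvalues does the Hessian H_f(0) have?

The Hessian at 0 is [[2, 2], [2, 2]] of rank 1; hence corank 1.

1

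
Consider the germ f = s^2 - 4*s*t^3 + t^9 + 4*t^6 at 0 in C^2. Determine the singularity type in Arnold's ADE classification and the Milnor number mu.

Type A_8, Milnor number mu = 8.

The Hessian of f at 0 has rank 1. Corank 1: A-series; mu = 8 gives A_8.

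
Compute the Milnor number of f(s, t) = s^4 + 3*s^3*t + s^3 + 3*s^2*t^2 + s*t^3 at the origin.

7

The Hessian of f at 0 has rank 0. Corank 2; j^3 = s^3 is a perfect cube, so E-series; the 4-jet and mu = 7 give E_7.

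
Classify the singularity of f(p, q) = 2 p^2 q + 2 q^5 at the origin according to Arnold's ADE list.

D_6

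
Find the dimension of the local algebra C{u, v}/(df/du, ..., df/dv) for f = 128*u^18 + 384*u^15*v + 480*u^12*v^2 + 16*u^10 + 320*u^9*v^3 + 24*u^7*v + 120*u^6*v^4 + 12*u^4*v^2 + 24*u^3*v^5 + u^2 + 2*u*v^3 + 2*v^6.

The Hessian of f at 0 has rank 1. Corank 1: A-series; mu = 5 gives A_5.

5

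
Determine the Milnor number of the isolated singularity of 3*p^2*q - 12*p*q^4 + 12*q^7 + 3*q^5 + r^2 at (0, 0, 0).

The Hessian of f at 0 has rank 1. Corank 2; j^3 = 3*p^2*q has shape L^2 M (L != M), so D-series; mu = 6 gives D_6.

6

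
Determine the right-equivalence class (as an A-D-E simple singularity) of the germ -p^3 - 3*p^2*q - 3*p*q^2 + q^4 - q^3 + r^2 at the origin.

The Hessian of f at 0 is [[0, 0, 0], [0, 0, 0], [0, 0, 2]] with rank 1, so corank 2. A Groebner basis of the Jacobian ideal J(f) in C{p,q,r} is {q^3, p^2 + 2*p*q + q^2, r}; counting standard monomials gives mu = 6. Corank 2; j^3 = -(p + q)^3 is a perfect cube, so E-series; the 4-jet and mu = 6 give E_6.

E6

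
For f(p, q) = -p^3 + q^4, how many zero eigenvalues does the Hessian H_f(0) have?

The Hessian at 0 is [[0, 0], [0, 0]] of rank 0; hence corank 2.

2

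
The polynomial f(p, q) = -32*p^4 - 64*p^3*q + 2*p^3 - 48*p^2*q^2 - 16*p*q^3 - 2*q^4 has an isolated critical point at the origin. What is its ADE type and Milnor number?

Type E_6, Milnor number mu = 6.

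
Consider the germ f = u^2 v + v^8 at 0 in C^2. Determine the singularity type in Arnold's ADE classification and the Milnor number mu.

The Hessian of f at 0 has rank 0. Corank 2; j^3 = u^2*v has shape L^2 M (L != M), so D-series; mu = 9 gives D_9.

Type D9, Milnor number mu = 9.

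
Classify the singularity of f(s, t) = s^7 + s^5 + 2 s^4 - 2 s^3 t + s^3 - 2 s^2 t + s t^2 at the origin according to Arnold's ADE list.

The Hessian of f at 0 has rank 0. Corank 2; j^3 = s*(s - t)^2 has shape L^2 M (L != M), so D-series; mu = 8 gives D_8.

D_8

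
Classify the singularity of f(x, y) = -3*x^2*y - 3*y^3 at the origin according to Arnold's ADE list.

D4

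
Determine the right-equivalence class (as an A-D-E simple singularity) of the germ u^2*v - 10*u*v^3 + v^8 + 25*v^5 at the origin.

The Hessian of f at 0 has rank 0. Corank 2; j^3 = u^2*v has shape L^2 M (L != M), so D-series; mu = 9 gives D_9.

D_9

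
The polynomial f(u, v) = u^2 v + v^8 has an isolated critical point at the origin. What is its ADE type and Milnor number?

The Hessian of f at 0 has rank 0. Corank 2; j^3 = u^2*v has shape L^2 M (L != M), so D-series; mu = 9 gives D_9.

Type D9, Milnor number mu = 9.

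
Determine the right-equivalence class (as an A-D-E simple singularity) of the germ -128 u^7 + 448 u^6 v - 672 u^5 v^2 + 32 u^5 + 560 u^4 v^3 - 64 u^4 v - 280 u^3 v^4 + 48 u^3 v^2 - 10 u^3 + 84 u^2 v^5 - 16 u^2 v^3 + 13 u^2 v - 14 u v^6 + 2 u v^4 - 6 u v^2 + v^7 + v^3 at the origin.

The Hessian of f at 0 has rank 0. Corank 2; j^3 = -(2*u - v)*(5*u^2 - 4*u*v + v^2) splits into three distinct lines over C (the quadratic factor has nonzero discriminant), so D_4.

D_4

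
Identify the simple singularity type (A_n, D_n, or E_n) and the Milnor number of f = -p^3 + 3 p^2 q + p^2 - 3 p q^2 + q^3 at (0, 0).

Type A2, Milnor number mu = 2.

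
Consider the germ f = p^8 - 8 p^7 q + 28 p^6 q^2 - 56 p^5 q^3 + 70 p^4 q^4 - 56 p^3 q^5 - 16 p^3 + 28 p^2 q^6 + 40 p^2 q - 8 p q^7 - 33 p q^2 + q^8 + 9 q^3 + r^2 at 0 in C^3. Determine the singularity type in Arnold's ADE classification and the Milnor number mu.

Type D_{9}, Milnor number mu = 9.

The Hessian of f at 0 is [[0, 0, 0], [0, 0, 0], [0, 0, 2]] with rank 1, so corank 2. A Groebner basis of the Jacobian ideal J(f) in C{p,q,r} is {8192*p*q + q^7 - 6144*q^2, p*q^2 - 3*q^3/4, p^2 - 7*p*q/4 + 3*q^2/4, r}; counting standard monomials gives mu = 9. Corank 2; j^3 = -(p - q)*(4*p - 3*q)^2 has shape L^2 M (L != M), so D-series; mu = 9 gives D_9.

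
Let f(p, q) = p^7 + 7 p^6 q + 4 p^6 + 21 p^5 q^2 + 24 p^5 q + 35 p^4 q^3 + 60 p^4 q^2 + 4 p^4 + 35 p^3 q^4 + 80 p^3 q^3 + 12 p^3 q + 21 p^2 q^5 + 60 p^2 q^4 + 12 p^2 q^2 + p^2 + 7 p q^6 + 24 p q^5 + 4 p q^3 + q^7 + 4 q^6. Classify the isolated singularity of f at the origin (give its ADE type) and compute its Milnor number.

The Hessian of f at 0 has rank 1. Corank 1: A-series; mu = 6 gives A_6.

Type A_{6}, Milnor number mu = 6.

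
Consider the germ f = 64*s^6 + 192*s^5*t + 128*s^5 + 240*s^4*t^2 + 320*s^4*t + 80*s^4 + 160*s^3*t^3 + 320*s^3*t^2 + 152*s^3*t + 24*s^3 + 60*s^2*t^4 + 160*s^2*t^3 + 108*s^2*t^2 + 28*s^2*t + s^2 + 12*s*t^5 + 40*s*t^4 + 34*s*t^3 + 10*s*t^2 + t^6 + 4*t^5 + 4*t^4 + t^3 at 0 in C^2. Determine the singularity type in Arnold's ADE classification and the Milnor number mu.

Type A2, Milnor number mu = 2.

The Hessian of f at 0 is [[2, 0], [0, 0]] with rank 1, so corank 1. A Groebner basis of the Jacobian ideal J(f) in C{s,t} is {t^2, s}; counting standard monomials gives mu = 2. Corank 1: A-series; mu = 2 gives A_2.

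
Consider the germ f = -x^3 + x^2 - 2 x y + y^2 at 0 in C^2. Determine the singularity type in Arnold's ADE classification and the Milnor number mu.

The Hessian of f at 0 is [[2, -2], [-2, 2]] with rank 1, so corank 1. A Groebner basis of the Jacobian ideal J(f) in C{x,y} is {y^2, x - y}; counting standard monomials gives mu = 2. Corank 1: A-series; mu = 2 gives A_2.

Type A_2, Milnor number mu = 2.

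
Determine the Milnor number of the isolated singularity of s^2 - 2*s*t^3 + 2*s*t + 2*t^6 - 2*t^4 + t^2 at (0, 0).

5

The Hessian of f at 0 has rank 1. Corank 1: A-series; mu = 5 gives A_5.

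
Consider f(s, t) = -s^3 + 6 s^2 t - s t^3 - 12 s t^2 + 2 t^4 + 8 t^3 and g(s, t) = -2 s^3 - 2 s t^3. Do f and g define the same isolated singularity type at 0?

The Hessian of f at 0 is [[0, 0], [0, 0]] with rank 0, so corank 2. A Groebner basis of the Jacobian ideal J(f) in C{s,t} is {s^3 - 6*s^2*t - 48*s^2 + 192*s*t - 192*t^2, 6*s^2 + s*t^2 - 24*s*t + 24*t^2, 3*s^2 - 12*s*t + t^3 + 12*t^2}; counting standard monomials gives mu = 7. Corank 2; j^3 = -(s - 2*t)^3 is a perfect cube, so E-series; the 4-jet and mu = 7 give E_7. The Hessian of g at 0 is [[0, 0], [0, 0]] with rank 0, so corank 2. A Groebner basis of the Jacobian ideal J(g) in C{s,t} is {s^3, s*t^2, 3*s^2 + t^3}; counting standard monomials gives mu = 7. Corank 2; j^3 = -2*s^3 is a perfect cube, so E-series; the 4-jet and mu = 7 give E_7. Both have type E_7, hence right-equivalent.

Yes.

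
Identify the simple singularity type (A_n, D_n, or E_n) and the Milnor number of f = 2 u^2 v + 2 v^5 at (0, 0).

Type D_{6}, Milnor number mu = 6.

The Hessian of f at 0 has rank 0. Corank 2; j^3 = 2*u^2*v has shape L^2 M (L != M), so D-series; mu = 6 gives D_6.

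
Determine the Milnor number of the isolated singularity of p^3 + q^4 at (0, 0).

The Hessian of f at 0 has rank 0. Corank 2; j^3 = p^3 is a perfect cube, so E-series; the 4-jet and mu = 6 give E_6.

6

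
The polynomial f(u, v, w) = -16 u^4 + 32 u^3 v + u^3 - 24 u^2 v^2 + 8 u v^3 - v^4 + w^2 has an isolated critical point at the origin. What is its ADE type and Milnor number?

The Hessian of f at 0 has rank 1. Corank 2; j^3 = u^3 is a perfect cube, so E-series; the 4-jet and mu = 6 give E_6.

Type E6, Milnor number mu = 6.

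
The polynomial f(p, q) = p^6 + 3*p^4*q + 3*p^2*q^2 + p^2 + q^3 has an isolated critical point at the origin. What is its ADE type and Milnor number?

The Hessian of f at 0 has rank 1. Corank 1: A-series; mu = 2 gives A_2.

Type A2, Milnor number mu = 2.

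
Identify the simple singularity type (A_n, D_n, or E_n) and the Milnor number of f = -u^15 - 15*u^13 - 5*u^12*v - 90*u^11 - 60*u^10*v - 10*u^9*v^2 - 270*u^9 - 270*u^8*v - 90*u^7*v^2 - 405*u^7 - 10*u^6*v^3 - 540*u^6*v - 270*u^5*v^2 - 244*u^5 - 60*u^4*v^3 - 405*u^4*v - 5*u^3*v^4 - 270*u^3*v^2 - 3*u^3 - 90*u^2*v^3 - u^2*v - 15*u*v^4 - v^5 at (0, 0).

Type D_{6}, Milnor number mu = 6.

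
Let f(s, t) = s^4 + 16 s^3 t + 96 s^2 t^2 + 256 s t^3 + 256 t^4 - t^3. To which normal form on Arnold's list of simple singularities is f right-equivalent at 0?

The Hessian of f at 0 is [[0, 0], [0, 0]] with rank 0, so corank 2. A Groebner basis of the Jacobian ideal J(f) in C{s,t} is {s^3 + 12*s^2*t, t^2}; counting standard monomials gives mu = 6. Corank 2; j^3 = -t^3 is a perfect cube, so E-series; the 4-jet and mu = 6 give E_6.

E_{6}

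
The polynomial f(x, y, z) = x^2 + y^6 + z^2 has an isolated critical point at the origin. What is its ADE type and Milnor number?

Type A_5, Milnor number mu = 5.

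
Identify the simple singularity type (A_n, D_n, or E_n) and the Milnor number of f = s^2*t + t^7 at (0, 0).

Type D_8, Milnor number mu = 8.

The Hessian of f at 0 is [[0, 0], [0, 0]] with rank 0, so corank 2. A Groebner basis of the Jacobian ideal J(f) in C{s,t} is {s^2/7 + t^6, s^3, s*t}; counting standard monomials gives mu = 8. Corank 2; j^3 = s^2*t has shape L^2 M (L != M), so D-series; mu = 8 gives D_8.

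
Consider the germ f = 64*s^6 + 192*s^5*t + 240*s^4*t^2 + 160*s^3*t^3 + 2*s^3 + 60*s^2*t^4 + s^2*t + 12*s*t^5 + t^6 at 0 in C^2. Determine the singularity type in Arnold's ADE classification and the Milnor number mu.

Type D_7, Milnor number mu = 7.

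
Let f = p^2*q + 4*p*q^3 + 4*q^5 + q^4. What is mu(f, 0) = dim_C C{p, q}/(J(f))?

The Hessian of f at 0 has rank 0. Corank 2; j^3 = p^2*q has shape L^2 M (L != M), so D-series; mu = 5 gives D_5.

5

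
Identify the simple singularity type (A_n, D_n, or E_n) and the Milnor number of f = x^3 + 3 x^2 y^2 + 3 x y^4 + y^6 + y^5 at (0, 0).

The Hessian of f at 0 has rank 0. Corank 2; j^3 = x^3 is a perfect cube, so E-series; the 5-jet and mu = 8 give E_8.

Type E8, Milnor number mu = 8.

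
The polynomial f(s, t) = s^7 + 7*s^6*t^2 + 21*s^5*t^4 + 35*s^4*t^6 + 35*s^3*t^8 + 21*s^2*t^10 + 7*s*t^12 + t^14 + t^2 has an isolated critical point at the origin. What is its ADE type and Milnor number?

The Hessian of f at 0 is [[0, 0], [0, 2]] with rank 1, so corank 1. A Groebner basis of the Jacobian ideal J(f) in C{s,t} is {s^6, t}; counting standard monomials gives mu = 6. Corank 1: A-series; mu = 6 gives A_6.

Type A6, Milnor number mu = 6.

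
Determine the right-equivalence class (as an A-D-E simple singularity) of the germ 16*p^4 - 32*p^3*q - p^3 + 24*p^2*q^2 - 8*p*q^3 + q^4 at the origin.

E6

The Hessian of f at 0 has rank 0. Corank 2; j^3 = -p^3 is a perfect cube, so E-series; the 4-jet and mu = 6 give E_6.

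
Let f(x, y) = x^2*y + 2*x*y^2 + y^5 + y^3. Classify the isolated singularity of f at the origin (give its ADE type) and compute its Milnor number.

Type D_6, Milnor number mu = 6.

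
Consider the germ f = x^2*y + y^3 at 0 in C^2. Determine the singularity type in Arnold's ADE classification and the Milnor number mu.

Type D_{4}, Milnor number mu = 4.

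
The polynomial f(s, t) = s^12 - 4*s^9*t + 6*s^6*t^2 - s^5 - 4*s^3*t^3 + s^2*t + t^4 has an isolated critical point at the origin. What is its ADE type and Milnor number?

The Hessian of f at 0 has rank 0. Corank 2; j^3 = s^2*t has shape L^2 M (L != M), so D-series; mu = 5 gives D_5.

Type D5, Milnor number mu = 5.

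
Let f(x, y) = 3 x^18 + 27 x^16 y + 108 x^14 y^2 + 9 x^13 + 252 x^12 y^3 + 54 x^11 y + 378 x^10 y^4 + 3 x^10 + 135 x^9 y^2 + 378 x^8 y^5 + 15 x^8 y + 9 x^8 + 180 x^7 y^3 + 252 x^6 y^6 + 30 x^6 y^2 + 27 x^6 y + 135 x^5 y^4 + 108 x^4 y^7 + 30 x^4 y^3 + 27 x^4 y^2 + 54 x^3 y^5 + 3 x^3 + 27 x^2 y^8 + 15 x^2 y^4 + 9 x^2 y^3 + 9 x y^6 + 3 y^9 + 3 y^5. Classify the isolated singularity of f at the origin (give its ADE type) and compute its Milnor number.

Type E_{8}, Milnor number mu = 8.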